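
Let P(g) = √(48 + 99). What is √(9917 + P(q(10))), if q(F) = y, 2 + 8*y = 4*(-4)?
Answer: √(9917 + 7*√3) ≈ 99.645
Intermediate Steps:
y = -9/4 (y = -¼ + (4*(-4))/8 = -¼ + (⅛)*(-16) = -¼ - 2 = -9/4 ≈ -2.2500)
q(F) = -9/4
P(g) = 7*√3 (P(g) = √147 = 7*√3)
√(9917 + P(q(10))) = √(9917 + 7*√3)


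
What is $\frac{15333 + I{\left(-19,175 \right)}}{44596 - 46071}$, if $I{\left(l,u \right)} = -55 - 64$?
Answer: $- \frac{15214}{1475} \approx -10.315$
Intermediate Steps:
$I{\left(l,u \right)} = -119$ ($I{\left(l,u \right)} = -55 - 64 = -119$)
$\frac{15333 + I{\left(-19,175 \right)}}{44596 - 46071} = \frac{15333 - 119}{44596 - 46071} = \frac{15214}{-1475} = 15214 \left(- \frac{1}{1475}\right) = - \frac{15214}{1475}$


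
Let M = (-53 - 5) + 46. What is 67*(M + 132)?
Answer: 8040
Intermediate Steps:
M = -12 (M = -58 + 46 = -12)
67*(M + 132) = 67*(-12 + 132) = 67*120 = 8040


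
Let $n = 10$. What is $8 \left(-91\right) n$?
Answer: $-7280$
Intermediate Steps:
$8 \left(-91\right) n = 8 \left(-91\right) 10 = \left(-728\right) 10 = -7280$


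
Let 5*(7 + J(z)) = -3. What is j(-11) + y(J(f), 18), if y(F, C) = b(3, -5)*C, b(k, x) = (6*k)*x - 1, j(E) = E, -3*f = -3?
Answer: -1649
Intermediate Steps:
f = 1 (f = -⅓*(-3) = 1)
J(z) = -38/5 (J(z) = -7 + (⅕)*(-3) = -7 - ⅗ = -38/5)
b(k, x) = -1 + 6*k*x (b(k, x) = 6*k*x - 1 = -1 + 6*k*x)
y(F, C) = -91*C (y(F, C) = (-1 + 6*3*(-5))*C = (-1 - 90)*C = -91*C)
j(-11) + y(J(f), 18) = -11 - 91*18 = -11 - 1638 = -1649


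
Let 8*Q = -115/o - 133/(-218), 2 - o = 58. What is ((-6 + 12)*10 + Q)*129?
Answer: 380057091/48832 ≈ 7783.0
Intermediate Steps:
o = -56 (o = 2 - 1*58 = 2 - 58 = -56)
Q = 16259/48832 (Q = (-115/(-56) - 133/(-218))/8 = (-115*(-1/56) - 133*(-1/218))/8 = (115/56 + 133/218)/8 = (⅛)*(16259/6104) = 16259/48832 ≈ 0.33296)
((-6 + 12)*10 + Q)*129 = ((-6 + 12)*10 + 16259/48832)*129 = (6*10 + 16259/48832)*129 = (60 + 16259/48832)*129 = (2946179/48832)*129 = 380057091/48832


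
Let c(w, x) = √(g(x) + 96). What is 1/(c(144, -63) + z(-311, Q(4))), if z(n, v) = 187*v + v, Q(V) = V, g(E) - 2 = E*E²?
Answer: 752/815453 - 7*I*√5101/815453 ≈ 0.00092219 - 0.00061309*I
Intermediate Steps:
g(E) = 2 + E³ (g(E) = 2 + E*E² = 2 + E³)
z(n, v) = 188*v
c(w, x) = √(98 + x³) (c(w, x) = √((2 + x³) + 96) = √(98 + x³))
1/(c(144, -63) + z(-311, Q(4))) = 1/(√(98 + (-63)³) + 188*4) = 1/(√(98 - 250047) + 752) = 1/(√(-249949) + 752) = 1/(7*I*√5101 + 752) = 1/(752 + 7*I*√5101)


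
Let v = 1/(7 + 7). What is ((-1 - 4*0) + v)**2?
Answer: 169/196 ≈ 0.86224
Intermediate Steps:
v = 1/14 ≈ 0.071429
((-1 - 4*0) + v)**2 = ((-1 - 4*0) + 1/14)**2 = ((-1 + 0) + 1/14)**2 = (-1 + 1/14)**2 = (-13/14)**2 = 169/196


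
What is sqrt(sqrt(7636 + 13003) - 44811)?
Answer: sqrt(-44811 + sqrt(20639)) ≈ 211.35*I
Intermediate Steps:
sqrt(sqrt(7636 + 13003) - 44811) = sqrt(sqrt(20639) - 44811) = sqrt(-44811 + sqrt(20639))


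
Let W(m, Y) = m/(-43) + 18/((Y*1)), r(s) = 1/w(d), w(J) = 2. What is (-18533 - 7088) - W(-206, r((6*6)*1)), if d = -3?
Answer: -1103457/43 ≈ -25662.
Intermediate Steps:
r(s) = ½ (r(s) = 1/2 = ½)
W(m, Y) = 18/Y - m/43 (W(m, Y) = m*(-1/43) + 18/Y = -m/43 + 18/Y = 18/Y - m/43)
(-18533 - 7088) - W(-206, r((6*6)*1)) = (-18533 - 7088) - (18/(½) - 1/43*(-206)) = -25621 - (18*2 + 206/43) = -25621 - (36 + 206/43) = -25621 - 1*1754/43 = -25621 - 1754/43 = -1103457/43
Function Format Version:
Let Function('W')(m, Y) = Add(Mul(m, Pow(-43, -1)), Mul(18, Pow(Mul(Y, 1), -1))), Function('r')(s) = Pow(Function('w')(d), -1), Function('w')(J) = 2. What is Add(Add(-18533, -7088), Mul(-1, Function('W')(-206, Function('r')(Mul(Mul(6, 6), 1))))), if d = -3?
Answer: Rational(-1103457, 43) ≈ -25662.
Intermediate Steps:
Function('r')(s) = Rational(1, 2) (Function('r')(s) = Pow(2, -1) = Rational(1, 2))
Function('W')(m, Y) = Add(Mul(18, Pow(Y, -1)), Mul(Rational(-1, 43), m)) (Function('W')(m, Y) = Add(Mul(m, Rational(-1, 43)), Mul(18, Pow(Y, -1))) = Add(Mul(Rational(-1, 43), m), Mul(18, Pow(Y, -1))) = Add(Mul(18, Pow(Y, -1)), Mul(Rational(-1, 43), m)))
Add(Add(-18533, -7088), Mul(-1, Function('W')(-206, Function('r')(Mul(Mul(6, 6), 1))))) = Add(Add(-18533, -7088), Mul(-1, Add(Mul(18, Pow(Rational(1, 2), -1)), Mul(Rational(-1, 43), -206)))) = Add(-25621, Mul(-1, Add(Mul(18, 2), Rational(206, 43)))) = Add(-25621, Mul(-1, Add(36, Rational(206, 43)))) = Add(-25621, Mul(-1, Rational(1754, 43))) = Add(-25621, Rational(-1754, 43)) = Rational(-1103457, 43)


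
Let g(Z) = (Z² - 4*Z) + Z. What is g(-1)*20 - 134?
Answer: -54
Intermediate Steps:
g(Z) = Z² - 3*Z
g(-1)*20 - 134 = -(-3 - 1)*20 - 134 = -1*(-4)*20 - 134 = 4*20 - 134 = 80 - 134 = -54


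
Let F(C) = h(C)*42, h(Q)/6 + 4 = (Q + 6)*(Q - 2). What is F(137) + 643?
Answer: 4864495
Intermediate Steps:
h(Q) = -24 + 6*(-2 + Q)*(6 + Q) (h(Q) = -24 + 6*((Q + 6)*(Q - 2)) = -24 + 6*((6 + Q)*(-2 + Q)) = -24 + 6*((-2 + Q)*(6 + Q)) = -24 + 6*(-2 + Q)*(6 + Q))
F(C) = -4032 + 252*C² + 1008*C (F(C) = (-96 + 6*C² + 24*C)*42 = -4032 + 252*C² + 1008*C)
F(137) + 643 = (-4032 + 252*137² + 1008*137) + 643 = (-4032 + 252*18769 + 138096) + 643 = (-4032 + 4729788 + 138096) + 643 = 4863852 + 643 = 4864495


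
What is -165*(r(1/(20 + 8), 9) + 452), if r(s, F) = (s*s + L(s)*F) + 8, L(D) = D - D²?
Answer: -14886465/196 ≈ -75951.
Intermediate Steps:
r(s, F) = 8 + s² + F*s*(1 - s) (r(s, F) = (s*s + (s*(1 - s))*F) + 8 = (s² + F*s*(1 - s)) + 8 = 8 + s² + F*s*(1 - s))
-165*(r(1/(20 + 8), 9) + 452) = -165*((8 + (1/(20 + 8))² - 1*9*(-1 + 1/(20 + 8))/(20 + 8)) + 452) = -165*((8 + (1/28)² - 1*9*(-1 + 1/28)/28) + 452) = -165*((8 + (1/28)² - 1*9*1/28*(-1 + 1/28)) + 452) = -165*((8 + 1/784 - 1*9*1/28*(-27/28)) + 452) = -165*((8 + 1/784 + 243/784) + 452) = -165*(1629/196 + 452) = -165*90221/196 = -14886465/196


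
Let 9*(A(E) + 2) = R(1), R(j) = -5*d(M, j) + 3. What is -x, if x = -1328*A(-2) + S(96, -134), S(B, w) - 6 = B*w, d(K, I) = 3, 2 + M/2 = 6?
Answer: 25294/3 ≈ 8431.3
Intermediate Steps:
M = 8 (M = -4 + 2*6 = -4 + 12 = 8)
R(j) = -12 (R(j) = -5*3 + 3 = -15 + 3 = -12)
S(B, w) = 6 + B*w
A(E) = -10/3 (A(E) = -2 + (1/9)*(-12) = -2 - 4/3 = -10/3)
x = -25294/3 (x = -1328*(-10/3) + (6 + 96*(-134)) = 13280/3 + (6 - 12864) = 13280/3 - 12858 = -25294/3 ≈ -8431.3)
-x = -1*(-25294/3) = 25294/3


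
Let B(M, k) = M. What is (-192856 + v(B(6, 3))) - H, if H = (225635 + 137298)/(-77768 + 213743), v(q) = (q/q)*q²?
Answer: -708623309/3675 ≈ -1.9282e+5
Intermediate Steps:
v(q) = q² (v(q) = 1*q² = q²)
H = 9809/3675 (H = 362933/135975 = 362933*(1/135975) = 9809/3675 ≈ 2.6691)
(-192856 + v(B(6, 3))) - H = (-192856 + 6²) - 1*9809/3675 = (-192856 + 36) - 9809/3675 = -192820 - 9809/3675 = -708623309/3675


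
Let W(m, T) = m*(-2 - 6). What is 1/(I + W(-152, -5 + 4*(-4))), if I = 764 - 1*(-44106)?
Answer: 1/46086 ≈ 2.1699e-5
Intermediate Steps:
I = 44870 (I = 764 + 44106 = 44870)
W(m, T) = -8*m (W(m, T) = m*(-8) = -8*m)
1/(I + W(-152, -5 + 4*(-4))) = 1/(44870 - 8*(-152)) = 1/(44870 + 1216) = 1/46086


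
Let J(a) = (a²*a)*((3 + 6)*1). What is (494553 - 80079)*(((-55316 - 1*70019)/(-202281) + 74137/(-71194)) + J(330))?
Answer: 321757631762114201300947/2400198919 ≈ 1.3405e+14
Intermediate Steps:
J(a) = 9*a³ (J(a) = a³*(9*1) = a³*9 = 9*a³)
(494553 - 80079)*(((-55316 - 1*70019)/(-202281) + 74137/(-71194)) + J(330)) = (494553 - 80079)*(((-55316 - 1*70019)/(-202281) + 74137/(-71194)) + 9*330³) = 414474*(((-55316 - 70019)*(-1/202281) + 74137*(-1/71194)) + 9*35937000) = 414474*((-125335*(-1/202281) - 74137/71194) + 323433000) = 414474*((125335/202281 - 74137/71194) + 323433000) = 414474*(-6073406507/14401193514 + 323433000) = 414474*(4657821215740155493/14401193514) = 321757631762114201300947/2400198919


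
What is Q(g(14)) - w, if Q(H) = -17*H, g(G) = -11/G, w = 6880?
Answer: -96133/14 ≈ -6866.6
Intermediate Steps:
Q(g(14)) - w = -(-187)/14 - 1*6880 = -(-187)/14 - 6880 = -17*(-11/14) - 6880 = 187/14 - 6880 = -96133/14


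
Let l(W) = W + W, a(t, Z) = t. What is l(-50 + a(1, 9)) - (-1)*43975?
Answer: 43877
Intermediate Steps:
l(W) = 2*W
l(-50 + a(1, 9)) - (-1)*43975 = 2*(-50 + 1) - (-1)*43975 = 2*(-49) - 1*(-43975) = -98 + 43975 = 43877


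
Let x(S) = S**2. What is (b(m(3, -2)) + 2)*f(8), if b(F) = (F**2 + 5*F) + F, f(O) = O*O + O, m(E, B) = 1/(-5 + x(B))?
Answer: -216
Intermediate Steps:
m(E, B) = 1/(-5 + B**2)
f(O) = O + O**2 (f(O) = O**2 + O = O + O**2)
b(F) = F**2 + 6*F
(b(m(3, -2)) + 2)*f(8) = ((6 + 1/(-5 + (-2)**2))/(-5 + (-2)**2) + 2)*(8*(1 + 8)) = ((6 + 1/(-5 + 4))/(-5 + 4) + 2)*(8*9) = ((6 + 1/(-1))/(-1) + 2)*72 = (-(6 - 1) + 2)*72 = (-1*5 + 2)*72 = (-5 + 2)*72 = -3*72 = -216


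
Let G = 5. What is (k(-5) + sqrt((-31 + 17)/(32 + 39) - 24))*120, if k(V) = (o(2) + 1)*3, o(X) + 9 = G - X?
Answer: -1800 + 120*I*sqrt(121978)/71 ≈ -1800.0 + 590.29*I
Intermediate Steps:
o(X) = -4 - X (o(X) = -9 + (5 - X) = -4 - X)
k(V) = -15 (k(V) = ((-4 - 1*2) + 1)*3 = ((-4 - 2) + 1)*3 = (-6 + 1)*3 = -5*3 = -15)
(k(-5) + sqrt((-31 + 17)/(32 + 39) - 24))*120 = (-15 + sqrt((-31 + 17)/(32 + 39) - 24))*120 = (-15 + sqrt(-14/71 - 24))*120 = (-15 + sqrt(-1718/71))*120 = (-15 + I*sqrt(121978)/71)*120 = -1800 + 120*I*sqrt(121978)/71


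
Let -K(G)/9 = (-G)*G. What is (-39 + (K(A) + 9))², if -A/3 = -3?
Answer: 488601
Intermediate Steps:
A = 9 (A = -3*(-3) = 9)
K(G) = 9*G² (K(G) = -9*(-G)*G = -(-9)*G² = 9*G²)
(-39 + (K(A) + 9))² = (-39 + (9*9² + 9))² = (-39 + (9*81 + 9))² = (-39 + (729 + 9))² = (-39 + 738)² = 699² = 488601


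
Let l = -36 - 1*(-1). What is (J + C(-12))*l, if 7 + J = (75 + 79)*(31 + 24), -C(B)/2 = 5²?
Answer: -294455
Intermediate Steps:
C(B) = -50 (C(B) = -2*5² = -2*25 = -50)
l = -35 (l = -36 + 1 = -35)
J = 8463 (J = -7 + (75 + 79)*(31 + 24) = -7 + 154*55 = -7 + 8470 = 8463)
(J + C(-12))*l = (8463 - 50)*(-35) = 8413*(-35) = -294455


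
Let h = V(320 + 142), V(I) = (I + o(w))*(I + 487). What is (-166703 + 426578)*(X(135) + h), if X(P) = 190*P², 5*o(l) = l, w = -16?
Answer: 1013032043100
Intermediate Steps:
o(l) = l/5
V(I) = (487 + I)*(-16/5 + I) (V(I) = (I + (⅕)*(-16))*(I + 487) = (I - 16/5)*(487 + I) = (-16/5 + I)*(487 + I) = (487 + I)*(-16/5 + I))
h = 2177006/5 (h = -7792/5 + (320 + 142)² + 2419*(320 + 142)/5 = -7792/5 + 462² + (2419/5)*462 = -7792/5 + 213444 + 1117578/5 = 2177006/5 ≈ 4.3540e+5)
(-166703 + 426578)*(X(135) + h) = (-166703 + 426578)*(190*135² + 2177006/5) = 259875*(190*18225 + 2177006/5) = 259875*(3462750 + 2177006/5) = 259875*(19490756/5) = 1013032043100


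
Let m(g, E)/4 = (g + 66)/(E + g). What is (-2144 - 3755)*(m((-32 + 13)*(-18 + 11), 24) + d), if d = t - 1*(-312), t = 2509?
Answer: -2617345007/157 ≈ -1.6671e+7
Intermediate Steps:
m(g, E) = 4*(66 + g)/(E + g) (m(g, E) = 4*((g + 66)/(E + g)) = 4*((66 + g)/(E + g)) = 4*(66 + g)/(E + g))
d = 2821 (d = 2509 - 1*(-312) = 2509 + 312 = 2821)
(-2144 - 3755)*(m((-32 + 13)*(-18 + 11), 24) + d) = (-2144 - 3755)*(4*(66 + (-32 + 13)*(-18 + 11))/(24 + (-32 + 13)*(-18 + 11)) + 2821) = -5899*(4*(66 - 19*(-7))/(24 - 19*(-7)) + 2821) = -5899*(4*(66 + 133)/(24 + 133) + 2821) = -5899*(4*199/157 + 2821) = -5899*(4*(1/157)*199 + 2821) = -5899*(796/157 + 2821) = -5899*443693/157 = -2617345007/157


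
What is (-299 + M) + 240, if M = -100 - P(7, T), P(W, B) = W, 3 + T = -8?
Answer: -166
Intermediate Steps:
T = -11 (T = -3 - 8 = -11)
M = -107 (M = -100 - 1*7 = -100 - 7 = -107)
(-299 + M) + 240 = (-299 - 107) + 240 = -406 + 240 = -166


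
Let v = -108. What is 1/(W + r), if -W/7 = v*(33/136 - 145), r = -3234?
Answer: -34/3830799 ≈ -8.8754e-6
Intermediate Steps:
W = -3720843/34 (W = -(-756)*(33/136 - 145) = -(-756)*(-19687)/136 = -7*531549/34 = -3720843/34 ≈ -1.0944e+5)
1/(W + r) = 1/(-3720843/34 - 3234) = 1/(-3830799/34) = -34/3830799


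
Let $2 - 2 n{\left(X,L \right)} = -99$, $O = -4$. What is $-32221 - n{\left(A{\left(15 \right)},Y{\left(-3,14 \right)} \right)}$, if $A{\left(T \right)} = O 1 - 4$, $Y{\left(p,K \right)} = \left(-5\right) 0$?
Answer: $- \frac{64543}{2} \approx -32272.0$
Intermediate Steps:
$Y{\left(p,K \right)} = 0$
$A{\left(T \right)} = -8$ ($A{\left(T \right)} = \left(-4\right) 1 - 4 = -4 - 4 = -8$)
$n{\left(X,L \right)} = \frac{101}{2}$ ($n{\left(X,L \right)} = 1 - - \frac{99}{2} = 1 + \frac{99}{2} = \frac{101}{2}$)
$-32221 - n{\left(A{\left(15 \right)},Y{\left(-3,14 \right)} \right)} = -32221 - \frac{101}{2} = - \frac{64543}{2}$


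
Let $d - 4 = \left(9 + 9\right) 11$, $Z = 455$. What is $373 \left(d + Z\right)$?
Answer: $245061$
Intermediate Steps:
$d = 202$ ($d = 4 + \left(9 + 9\right) 11 = 4 + 18 \cdot 11 = 4 + 198 = 202$)
$373 \left(d + Z\right) = 373 \left(202 + 455\right) = 373 \cdot 657 = 245061$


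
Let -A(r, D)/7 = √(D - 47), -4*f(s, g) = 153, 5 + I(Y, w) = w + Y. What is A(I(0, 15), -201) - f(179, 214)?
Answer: 153/4 - 14*I*√62 ≈ 38.25 - 110.24*I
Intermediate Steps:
I(Y, w) = -5 + Y + w (I(Y, w) = -5 + (w + Y) = -5 + (Y + w) = -5 + Y + w)
f(s, g) = -153/4 (f(s, g) = -¼*153 = -153/4)
A(r, D) = -7*√(-47 + D) (A(r, D) = -7*√(D - 47) = -7*√(-47 + D))
A(I(0, 15), -201) - f(179, 214) = -7*√(-47 - 201) - 1*(-153/4) = -14*I*√62 + 153/4 = 153/4 - 14*I*√62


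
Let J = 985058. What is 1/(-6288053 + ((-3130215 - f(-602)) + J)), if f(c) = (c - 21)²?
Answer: -1/8821339 ≈ -1.1336e-7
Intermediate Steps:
f(c) = (-21 + c)²
1/(-6288053 + ((-3130215 - f(-602)) + J)) = 1/(-6288053 + ((-3130215 - (-21 - 602)²) + 985058)) = 1/(-6288053 + ((-3130215 - 1*(-623)²) + 985058)) = 1/(-6288053 + ((-3130215 - 1*388129) + 985058)) = 1/(-6288053 + ((-3130215 - 388129) + 985058)) = 1/(-6288053 + (-3518344 + 985058)) = 1/(-6288053 - 2533286) = 1/(-8821339) = -1/8821339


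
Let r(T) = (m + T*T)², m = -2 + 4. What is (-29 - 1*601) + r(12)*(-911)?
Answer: -19419506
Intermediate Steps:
m = 2
r(T) = (2 + T²)² (r(T) = (2 + T*T)² = (2 + T²)²)
(-29 - 1*601) + r(12)*(-911) = (-29 - 1*601) + (2 + 12²)²*(-911) = (-29 - 601) + (2 + 144)²*(-911) = -630 + 146²*(-911) = -630 + 21316*(-911) = -630 - 19418876 = -19419506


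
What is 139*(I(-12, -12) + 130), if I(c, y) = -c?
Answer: 19738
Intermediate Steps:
139*(I(-12, -12) + 130) = 139*(-1*(-12) + 130) = 139*(12 + 130) = 139*142 = 19738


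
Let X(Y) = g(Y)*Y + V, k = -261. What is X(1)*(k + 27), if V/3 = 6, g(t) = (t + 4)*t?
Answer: -5382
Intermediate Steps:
g(t) = t*(4 + t) (g(t) = (4 + t)*t = t*(4 + t))
V = 18 (V = 3*6 = 18)
X(Y) = 18 + Y²*(4 + Y) (X(Y) = (Y*(4 + Y))*Y + 18 = Y²*(4 + Y) + 18 = 18 + Y²*(4 + Y))
X(1)*(k + 27) = (18 + 1²*(4 + 1))*(-261 + 27) = (18 + 1*5)*(-234) = (18 + 5)*(-234) = 23*(-234) = -5382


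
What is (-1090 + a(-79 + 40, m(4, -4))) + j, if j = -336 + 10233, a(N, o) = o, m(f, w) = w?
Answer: 8803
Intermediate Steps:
j = 9897
(-1090 + a(-79 + 40, m(4, -4))) + j = (-1090 - 4) + 9897 = -1094 + 9897 = 8803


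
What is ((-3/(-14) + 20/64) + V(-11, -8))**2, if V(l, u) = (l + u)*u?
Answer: 291828889/12544 ≈ 23264.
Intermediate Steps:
V(l, u) = u*(l + u)
((-3/(-14) + 20/64) + V(-11, -8))**2 = ((-3/(-14) + 20/64) - 8*(-11 - 8))**2 = ((-3*(-1/14) + 20*(1/64)) - 8*(-19))**2 = ((3/14 + 5/16) + 152)**2 = (59/112 + 152)**2 = (17083/112)**2 = 291828889/12544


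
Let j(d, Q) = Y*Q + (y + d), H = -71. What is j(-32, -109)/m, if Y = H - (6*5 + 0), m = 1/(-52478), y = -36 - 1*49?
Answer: -571590376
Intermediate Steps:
y = -85 (y = -36 - 49 = -85)
m = -1/52478 ≈ -1.9056e-5
Y = -101 (Y = -71 - (6*5 + 0) = -71 - (30 + 0) = -71 - 1*30 = -71 - 30 = -101)
j(d, Q) = -85 + d - 101*Q (j(d, Q) = -101*Q + (-85 + d) = -85 + d - 101*Q)
j(-32, -109)/m = (-85 - 32 - 101*(-109))/(-1/52478) = (-85 - 32 + 11009)*(-52478) = 10892*(-52478) = -571590376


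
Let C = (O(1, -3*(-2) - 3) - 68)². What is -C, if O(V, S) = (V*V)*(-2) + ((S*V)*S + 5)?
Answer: -3136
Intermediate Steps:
O(V, S) = 5 - 2*V² + V*S² (O(V, S) = V²*(-2) + (V*S² + 5) = -2*V² + (5 + V*S²) = 5 - 2*V² + V*S²)
C = 3136 (C = ((5 - 2*1² + 1*(-3*(-2) - 3)²) - 68)² = ((5 - 2*1 + 1*(6 - 3)²) - 68)² = ((5 - 2 + 1*3²) - 68)² = ((5 - 2 + 1*9) - 68)² = ((5 - 2 + 9) - 68)² = (12 - 68)² = (-56)² = 3136)
-C = -1*3136 = -3136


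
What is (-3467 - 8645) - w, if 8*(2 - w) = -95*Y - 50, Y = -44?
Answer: -46391/4 ≈ -11598.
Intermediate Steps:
w = -2057/4 (w = 2 - (-95*(-44) - 50)/8 = 2 - (4180 - 50)/8 = 2 - 1/8*4130 = 2 - 2065/4 = -2057/4 ≈ -514.25)
(-3467 - 8645) - w = (-3467 - 8645) - 1*(-2057/4) = -12112 + 2057/4 = -46391/4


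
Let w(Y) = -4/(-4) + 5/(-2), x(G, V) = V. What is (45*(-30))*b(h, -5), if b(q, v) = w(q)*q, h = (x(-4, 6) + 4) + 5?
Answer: 30375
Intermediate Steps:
w(Y) = -3/2 (w(Y) = -4*(-¼) + 5*(-½) = 1 - 5/2 = -3/2)
h = 15 (h = (6 + 4) + 5 = 10 + 5 = 15)
b(q, v) = -3*q/2
(45*(-30))*b(h, -5) = (45*(-30))*(-3/2*15) = -1350*(-45/2) = 30375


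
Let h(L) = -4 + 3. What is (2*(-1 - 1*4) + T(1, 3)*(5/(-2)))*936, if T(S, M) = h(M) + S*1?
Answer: -9360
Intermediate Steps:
h(L) = -1
T(S, M) = -1 + S (T(S, M) = -1 + S*1 = -1 + S)
(2*(-1 - 1*4) + T(1, 3)*(5/(-2)))*936 = (2*(-1 - 1*4) + (-1 + 1)*(5/(-2)))*936 = (2*(-1 - 4) + 0*(5*(-½)))*936 = (2*(-5) + 0*(-5/2))*936 = (-10 + 0)*936 = -10*936 = -9360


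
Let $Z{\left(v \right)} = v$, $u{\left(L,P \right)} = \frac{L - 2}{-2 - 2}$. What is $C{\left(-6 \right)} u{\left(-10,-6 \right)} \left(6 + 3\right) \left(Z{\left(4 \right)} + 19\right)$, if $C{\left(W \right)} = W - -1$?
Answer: $-3105$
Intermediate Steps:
$u{\left(L,P \right)} = \frac{1}{2} - \frac{L}{4}$ ($u{\left(L,P \right)} = \frac{-2 + L}{-4} = \left(-2 + L\right) \left(- \frac{1}{4}\right) = \frac{1}{2} - \frac{L}{4}$)
$C{\left(W \right)} = 1 + W$ ($C{\left(W \right)} = W + 1 = 1 + W$)
$C{\left(-6 \right)} u{\left(-10,-6 \right)} \left(6 + 3\right) \left(Z{\left(4 \right)} + 19\right) = \left(1 - 6\right) \left(\frac{1}{2} - - \frac{5}{2}\right) \left(6 + 3\right) \left(4 + 19\right) = - 5 \left(\frac{1}{2} + \frac{5}{2}\right) 9 \cdot 23 = \left(-5\right) 3 \cdot 207 = \left(-15\right) 207 = -3105$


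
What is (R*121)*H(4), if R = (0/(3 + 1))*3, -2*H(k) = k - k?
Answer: 0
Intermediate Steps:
H(k) = 0 (H(k) = -(k - k)/2 = -½*0 = 0)
R = 0 (R = (0/4)*3 = (0*(¼))*3 = 0*3 = 0)
(R*121)*H(4) = (0*121)*0 = 0*0 = 0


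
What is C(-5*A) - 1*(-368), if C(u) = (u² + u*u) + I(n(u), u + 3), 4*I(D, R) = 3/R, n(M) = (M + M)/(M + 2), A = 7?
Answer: 360701/128 ≈ 2818.0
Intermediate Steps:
n(M) = 2*M/(2 + M) (n(M) = (2*M)/(2 + M) = 2*M/(2 + M))
I(D, R) = 3/(4*R) (I(D, R) = (3/R)/4 = 3/(4*R))
C(u) = 2*u² + 3/(4*(3 + u)) (C(u) = (u² + u*u) + 3/(4*(u + 3)) = (u² + u²) + 3/(4*(3 + u)) = 2*u² + 3/(4*(3 + u)))
C(-5*A) - 1*(-368) = (3 + 8*(-5*7)²*(3 - 5*7))/(4*(3 - 5*7)) - 1*(-368) = (3 + 8*(-35)²*(3 - 35))/(4*(3 - 35)) + 368 = (¼)*(3 + 8*1225*(-32))/(-32) + 368 = (¼)*(-1/32)*(3 - 313600) + 368 = (¼)*(-1/32)*(-313597) + 368 = 313597/128 + 368 = 360701/128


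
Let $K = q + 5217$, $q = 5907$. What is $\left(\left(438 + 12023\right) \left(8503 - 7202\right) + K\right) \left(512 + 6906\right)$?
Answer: $120341360930$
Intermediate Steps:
$K = 11124$ ($K = 5907 + 5217 = 11124$)
$\left(\left(438 + 12023\right) \left(8503 - 7202\right) + K\right) \left(512 + 6906\right) = \left(\left(438 + 12023\right) \left(8503 - 7202\right) + 11124\right) \left(512 + 6906\right) = \left(12461 \cdot 1301 + 11124\right) 7418 = \left(16211761 + 11124\right) 7418 = 16222885 \cdot 7418 = 120341360930$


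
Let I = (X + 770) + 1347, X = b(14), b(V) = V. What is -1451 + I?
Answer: 680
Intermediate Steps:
X = 14
I = 2131 (I = (14 + 770) + 1347 = 784 + 1347 = 2131)
-1451 + I = -1451 + 2131 = 680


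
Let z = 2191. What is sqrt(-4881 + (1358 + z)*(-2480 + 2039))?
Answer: I*sqrt(1569990) ≈ 1253.0*I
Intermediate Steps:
sqrt(-4881 + (1358 + z)*(-2480 + 2039)) = sqrt(-4881 + (1358 + 2191)*(-2480 + 2039)) = sqrt(-4881 + 3549*(-441)) = sqrt(-4881 - 1565109) = sqrt(-1569990) = I*sqrt(1569990)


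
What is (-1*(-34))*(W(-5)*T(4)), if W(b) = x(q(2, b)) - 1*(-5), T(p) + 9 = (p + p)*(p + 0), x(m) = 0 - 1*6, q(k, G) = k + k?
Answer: -782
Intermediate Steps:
q(k, G) = 2*k
x(m) = -6 (x(m) = 0 - 6 = -6)
T(p) = -9 + 2*p² (T(p) = -9 + (p + p)*(p + 0) = -9 + (2*p)*p = -9 + 2*p²)
W(b) = -1 (W(b) = -6 - 1*(-5) = -6 + 5 = -1)
(-1*(-34))*(W(-5)*T(4)) = (-1*(-34))*(-(-9 + 2*4²)) = 34*(-(-9 + 2*16)) = 34*(-(-9 + 32)) = 34*(-1*23) = 34*(-23) = -782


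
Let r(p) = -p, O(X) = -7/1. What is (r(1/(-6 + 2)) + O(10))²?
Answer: 729/16 ≈ 45.563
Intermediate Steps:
O(X) = -7 (O(X) = -7*1 = -7)
(r(1/(-6 + 2)) + O(10))² = (-1/(-6 + 2) - 7)² = (-1/(-4) - 7)² = (-1*(-¼) - 7)² = (¼ - 7)² = (-27/4)² = 729/16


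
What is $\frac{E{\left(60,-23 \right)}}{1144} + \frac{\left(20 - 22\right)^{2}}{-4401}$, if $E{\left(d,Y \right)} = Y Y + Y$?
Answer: $\frac{101015}{228852} \approx 0.4414$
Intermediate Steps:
$E{\left(d,Y \right)} = Y + Y^{2}$ ($E{\left(d,Y \right)} = Y^{2} + Y = Y + Y^{2}$)
$\frac{E{\left(60,-23 \right)}}{1144} + \frac{\left(20 - 22\right)^{2}}{-4401} = \frac{\left(-23\right) \left(1 - 23\right)}{1144} + \frac{\left(20 - 22\right)^{2}}{-4401} = \left(-23\right) \left(-22\right) \frac{1}{1144} + \left(-2\right)^{2} \left(- \frac{1}{4401}\right) = 506 \cdot \frac{1}{1144} + 4 \left(- \frac{1}{4401}\right) = \frac{23}{52} - \frac{4}{4401} = \frac{101015}{228852}$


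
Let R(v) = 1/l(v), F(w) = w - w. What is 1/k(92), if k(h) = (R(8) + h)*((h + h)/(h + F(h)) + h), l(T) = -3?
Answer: 3/25850 ≈ 0.00011605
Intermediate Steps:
F(w) = 0
R(v) = -⅓ (R(v) = 1/(-3) = -⅓)
k(h) = (2 + h)*(-⅓ + h) (k(h) = (-⅓ + h)*((h + h)/(h + 0) + h) = (-⅓ + h)*((2*h)/h + h) = (-⅓ + h)*(2 + h) = (2 + h)*(-⅓ + h))
1/k(92) = 1/(-⅔ + 92² + (5/3)*92) = 1/(-⅔ + 8464 + 460/3) = 1/(25850/3) = 3/25850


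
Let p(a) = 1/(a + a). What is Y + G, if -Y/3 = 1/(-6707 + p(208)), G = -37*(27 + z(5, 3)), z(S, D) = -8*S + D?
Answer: 344114106/930037 ≈ 370.00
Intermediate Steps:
z(S, D) = D - 8*S
p(a) = 1/(2*a)
G = 370 (G = -37*(27 + (3 - 8*5)) = -37*(27 + (3 - 40)) = -37*(27 - 37) = -37*(-10) = 370)
Y = 416/930037 (Y = -3/(-6707 + (½)/208) = -3/(-6707 + (½)*(1/208)) = -3/(-6707 + 1/416) = -3/(-2790111/416) = -3*(-416/2790111) = 416/930037 ≈ 0.00044729)
Y + G = 416/930037 + 370 = 344114106/930037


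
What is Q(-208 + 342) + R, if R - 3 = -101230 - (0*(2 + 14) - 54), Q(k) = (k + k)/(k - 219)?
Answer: -8599973/85 ≈ -1.0118e+5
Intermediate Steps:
Q(k) = 2*k/(-219 + k) (Q(k) = (2*k)/(-219 + k) = 2*k/(-219 + k))
R = -101173 (R = 3 + (-101230 - (0*(2 + 14) - 54)) = 3 + (-101230 - (0*16 - 54)) = 3 + (-101230 - (0 - 54)) = 3 + (-101230 - 1*(-54)) = 3 + (-101230 + 54) = 3 - 101176 = -101173)
Q(-208 + 342) + R = 2*(-208 + 342)/(-219 + (-208 + 342)) - 101173 = 2*134/(-219 + 134) - 101173 = 2*134/(-85) - 101173 = 2*134*(-1/85) - 101173 = -268/85 - 101173 = -8599973/85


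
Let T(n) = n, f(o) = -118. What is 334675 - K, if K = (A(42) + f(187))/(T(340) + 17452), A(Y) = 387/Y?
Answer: 83363527923/249088 ≈ 3.3468e+5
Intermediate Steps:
K = -1523/249088 (K = (387/42 - 118)/(340 + 17452) = (387*(1/42) - 118)/17792 = (129/14 - 118)*(1/17792) = -1523/14*1/17792 = -1523/249088 ≈ -0.0061143)
334675 - K = 334675 - 1*(-1523/249088) = 334675 + 1523/249088 = 83363527923/249088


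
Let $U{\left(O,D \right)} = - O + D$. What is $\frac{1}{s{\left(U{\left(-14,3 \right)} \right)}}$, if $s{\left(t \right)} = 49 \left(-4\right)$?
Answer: $- \frac{1}{196} \approx -0.005102$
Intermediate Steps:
$U{\left(O,D \right)} = D - O$
$s{\left(t \right)} = -196$
$\frac{1}{s{\left(U{\left(-14,3 \right)} \right)}} = \frac{1}{-196} = - \frac{1}{196}$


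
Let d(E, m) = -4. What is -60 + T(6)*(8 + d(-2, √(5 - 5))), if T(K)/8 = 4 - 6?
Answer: -124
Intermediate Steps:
T(K) = -16 (T(K) = 8*(4 - 6) = 8*(-2) = -16)
-60 + T(6)*(8 + d(-2, √(5 - 5))) = -60 - 16*(8 - 4) = -60 - 16*4 = -60 - 64 = -124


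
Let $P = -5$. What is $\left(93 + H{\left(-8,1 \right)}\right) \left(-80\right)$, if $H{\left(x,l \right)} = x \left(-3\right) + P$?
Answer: $-8960$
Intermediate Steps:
$H{\left(x,l \right)} = -5 - 3 x$ ($H{\left(x,l \right)} = x \left(-3\right) - 5 = - 3 x - 5 = -5 - 3 x$)
$\left(93 + H{\left(-8,1 \right)}\right) \left(-80\right) = \left(93 - -19\right) \left(-80\right) = \left(93 + \left(-5 + 24\right)\right) \left(-80\right) = \left(93 + 19\right) \left(-80\right) = 112 \left(-80\right) = -8960$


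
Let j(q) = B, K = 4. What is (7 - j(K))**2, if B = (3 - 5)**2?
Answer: 9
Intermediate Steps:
B = 4 (B = (-2)**2 = 4)
j(q) = 4
(7 - j(K))**2 = (7 - 1*4)**2 = (7 - 4)**2 = 3**2 = 9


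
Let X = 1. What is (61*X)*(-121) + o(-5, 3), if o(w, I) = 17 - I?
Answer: -7367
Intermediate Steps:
(61*X)*(-121) + o(-5, 3) = (61*1)*(-121) + (17 - 1*3) = 61*(-121) + (17 - 3) = -7381 + 14 = -7367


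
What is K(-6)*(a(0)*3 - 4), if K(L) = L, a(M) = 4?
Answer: -48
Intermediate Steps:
K(-6)*(a(0)*3 - 4) = -6*(4*3 - 4) = -6*(12 - 4) = -6*8 = -48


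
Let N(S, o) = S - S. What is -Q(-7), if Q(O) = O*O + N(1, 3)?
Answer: -49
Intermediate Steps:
N(S, o) = 0
Q(O) = O² (Q(O) = O*O + 0 = O² + 0 = O²)
-Q(-7) = -1*(-7)² = -1*49 = -49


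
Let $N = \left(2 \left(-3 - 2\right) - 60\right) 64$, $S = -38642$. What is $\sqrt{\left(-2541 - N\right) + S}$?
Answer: $17 i \sqrt{127} \approx 191.58 i$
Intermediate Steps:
$N = -4480$ ($N = \left(2 \left(-5\right) - 60\right) 64 = \left(-10 - 60\right) 64 = \left(-70\right) 64 = -4480$)
$\sqrt{\left(-2541 - N\right) + S} = \sqrt{\left(-2541 - -4480\right) - 38642} = \sqrt{\left(-2541 + 4480\right) - 38642} = \sqrt{1939 - 38642} = \sqrt{-36703} = 17 i \sqrt{127}$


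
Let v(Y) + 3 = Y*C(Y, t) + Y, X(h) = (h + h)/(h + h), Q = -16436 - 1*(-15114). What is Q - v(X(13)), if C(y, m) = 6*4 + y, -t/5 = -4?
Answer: -1345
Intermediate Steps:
t = 20 (t = -5*(-4) = 20)
Q = -1322 (Q = -16436 + 15114 = -1322)
C(y, m) = 24 + y
X(h) = 1 (X(h) = (2*h)/((2*h)) = (2*h)*(1/(2*h)) = 1)
v(Y) = -3 + Y + Y*(24 + Y) (v(Y) = -3 + (Y*(24 + Y) + Y) = -3 + (Y + Y*(24 + Y)) = -3 + Y + Y*(24 + Y))
Q - v(X(13)) = -1322 - (-3 + 1 + 1*(24 + 1)) = -1322 - (-3 + 1 + 1*25) = -1322 - (-3 + 1 + 25) = -1322 - 1*23 = -1322 - 23 = -1345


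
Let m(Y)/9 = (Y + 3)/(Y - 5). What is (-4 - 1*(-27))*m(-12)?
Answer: 1863/17 ≈ 109.59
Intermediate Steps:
m(Y) = 9*(3 + Y)/(-5 + Y) (m(Y) = 9*((Y + 3)/(Y - 5)) = 9*((3 + Y)/(-5 + Y)) = 9*(3 + Y)/(-5 + Y))
(-4 - 1*(-27))*m(-12) = (-4 - 1*(-27))*(9*(3 - 12)/(-5 - 12)) = (-4 + 27)*(9*(-9)/(-17)) = 23*(9*(-1/17)*(-9)) = 23*(81/17) = 1863/17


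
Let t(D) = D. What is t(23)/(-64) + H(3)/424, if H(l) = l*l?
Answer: -1147/3392 ≈ -0.33815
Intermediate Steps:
H(l) = l²
t(23)/(-64) + H(3)/424 = 23/(-64) + 3²/424 = 23*(-1/64) + 9*(1/424) = -23/64 + 9/424 = -1147/3392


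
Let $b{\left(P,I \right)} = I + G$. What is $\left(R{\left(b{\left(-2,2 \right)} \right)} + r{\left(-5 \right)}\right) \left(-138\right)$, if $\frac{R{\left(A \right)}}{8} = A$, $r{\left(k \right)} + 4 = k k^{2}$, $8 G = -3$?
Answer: $16008$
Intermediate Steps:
$G = - \frac{3}{8}$ ($G = \frac{1}{8} \left(-3\right) = - \frac{3}{8} \approx -0.375$)
$b{\left(P,I \right)} = - \frac{3}{8} + I$ ($b{\left(P,I \right)} = I - \frac{3}{8} = - \frac{3}{8} + I$)
$r{\left(k \right)} = -4 + k^{3}$ ($r{\left(k \right)} = -4 + k k^{2} = -4 + k^{3}$)
$R{\left(A \right)} = 8 A$
$\left(R{\left(b{\left(-2,2 \right)} \right)} + r{\left(-5 \right)}\right) \left(-138\right) = \left(8 \left(- \frac{3}{8} + 2\right) + \left(-4 + \left(-5\right)^{3}\right)\right) \left(-138\right) = \left(8 \cdot \frac{13}{8} - 129\right) \left(-138\right) = \left(13 - 129\right) \left(-138\right) = \left(-116\right) \left(-138\right) = 16008$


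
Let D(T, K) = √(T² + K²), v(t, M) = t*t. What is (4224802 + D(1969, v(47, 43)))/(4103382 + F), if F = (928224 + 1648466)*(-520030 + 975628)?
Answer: 2112401/586969457001 + √8756642/1173938914002 ≈ 3.6013e-6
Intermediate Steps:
v(t, M) = t²
F = 1173934810620 (F = 2576690*455598 = 1173934810620)
D(T, K) = √(K² + T²)
(4224802 + D(1969, v(47, 43)))/(4103382 + F) = (4224802 + √((47²)² + 1969²))/(4103382 + 1173934810620) = (4224802 + √(2209² + 3876961))/1173938914002 = (4224802 + √(4879681 + 3876961))*(1/1173938914002) = (4224802 + √8756642)*(1/1173938914002) = 2112401/586969457001 + √8756642/1173938914002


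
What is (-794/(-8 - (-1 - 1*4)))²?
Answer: 630436/9 ≈ 70049.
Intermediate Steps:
(-794/(-8 - (-1 - 1*4)))² = (-794/(-8 - (-1 - 4)))² = (-794/(-8 - 1*(-5)))² = (-794/(-8 + 5))² = (-794/(-3))² = (-794*(-⅓))² = (794/3)² = 630436/9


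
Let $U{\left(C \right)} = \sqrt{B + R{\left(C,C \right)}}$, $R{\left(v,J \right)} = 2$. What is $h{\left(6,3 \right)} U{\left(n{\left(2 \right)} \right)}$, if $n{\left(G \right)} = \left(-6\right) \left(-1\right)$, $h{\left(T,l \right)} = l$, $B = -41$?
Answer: $3 i \sqrt{39} \approx 18.735 i$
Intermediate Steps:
$n{\left(G \right)} = 6$
$U{\left(C \right)} = i \sqrt{39}$ ($U{\left(C \right)} = \sqrt{-41 + 2} = \sqrt{-39} = i \sqrt{39}$)
$h{\left(6,3 \right)} U{\left(n{\left(2 \right)} \right)} = 3 i \sqrt{39}$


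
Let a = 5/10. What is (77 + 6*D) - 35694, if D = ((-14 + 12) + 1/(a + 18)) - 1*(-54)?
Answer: -1306273/37 ≈ -35305.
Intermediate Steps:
a = 1/2 (a = 5*(1/10) = 1/2 ≈ 0.50000)
D = 1926/37 (D = ((-14 + 12) + 1/(1/2 + 18)) - 1*(-54) = (-2 + 1/(37/2)) + 54 = (-2 + 2/37) + 54 = -72/37 + 54 = 1926/37 ≈ 52.054)
(77 + 6*D) - 35694 = (77 + 6*(1926/37)) - 35694 = (77 + 11556/37) - 35694 = 14405/37 - 35694 = -1306273/37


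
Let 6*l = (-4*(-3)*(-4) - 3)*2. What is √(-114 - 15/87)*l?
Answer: -17*I*√96019/29 ≈ -181.65*I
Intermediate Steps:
l = -17 (l = ((-4*(-3)*(-4) - 3)*2)/6 = ((12*(-4) - 3)*2)/6 = ((-48 - 3)*2)/6 = (-51*2)/6 = (⅙)*(-102) = -17)
√(-114 - 15/87)*l = √(-114 - 15/87)*(-17) = √(-114 - 15*1/87)*(-17) = √(-114 - 5/29)*(-17) = √(-3311/29)*(-17) = (I*√96019/29)*(-17) = -17*I*√96019/29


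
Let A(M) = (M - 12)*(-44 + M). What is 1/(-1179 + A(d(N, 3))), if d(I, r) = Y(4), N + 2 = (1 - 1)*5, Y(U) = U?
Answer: -1/859 ≈ -0.0011641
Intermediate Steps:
N = -2 (N = -2 + (1 - 1)*5 = -2 + 0*5 = -2 + 0 = -2)
d(I, r) = 4
A(M) = (-44 + M)*(-12 + M) (A(M) = (-12 + M)*(-44 + M) = (-44 + M)*(-12 + M))
1/(-1179 + A(d(N, 3))) = 1/(-1179 + (528 + 4**2 - 56*4)) = 1/(-1179 + (528 + 16 - 224)) = 1/(-1179 + 320) = 1/(-859) = -1/859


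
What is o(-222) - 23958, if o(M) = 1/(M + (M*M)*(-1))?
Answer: -1186064749/49506 ≈ -23958.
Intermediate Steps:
o(M) = 1/(M - M**2) (o(M) = 1/(M + M**2*(-1)) = 1/(M - M**2))
o(-222) - 23958 = -1/(-222*(-1 - 222)) - 23958 = -1*(-1/222)/(-223) - 23958 = -1*(-1/222)*(-1/223) - 23958 = -1/49506 - 23958 = -1186064749/49506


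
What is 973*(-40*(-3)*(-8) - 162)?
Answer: -1091706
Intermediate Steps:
973*(-40*(-3)*(-8) - 162) = 973*(-10*(-12)*(-8) - 162) = 973*(120*(-8) - 162) = 973*(-960 - 162) = 973*(-1122) = -1091706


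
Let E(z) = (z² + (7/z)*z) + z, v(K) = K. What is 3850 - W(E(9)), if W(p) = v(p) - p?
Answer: 3850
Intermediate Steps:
E(z) = 7 + z + z² (E(z) = (z² + 7) + z = (7 + z²) + z = 7 + z + z²)
W(p) = 0 (W(p) = p - p = 0)
3850 - W(E(9)) = 3850 - 1*0 = 3850 + 0 = 3850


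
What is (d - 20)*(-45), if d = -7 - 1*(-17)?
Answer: 450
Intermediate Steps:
d = 10 (d = -7 + 17 = 10)
(d - 20)*(-45) = (10 - 20)*(-45) = -10*(-45) = 450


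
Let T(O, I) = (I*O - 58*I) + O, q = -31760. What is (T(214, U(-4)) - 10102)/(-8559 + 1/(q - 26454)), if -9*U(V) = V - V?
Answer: 575620032/498253627 ≈ 1.1553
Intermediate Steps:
U(V) = 0 (U(V) = -(V - V)/9 = -⅑*0 = 0)
T(O, I) = O - 58*I + I*O (T(O, I) = (-58*I + I*O) + O = O - 58*I + I*O)
(T(214, U(-4)) - 10102)/(-8559 + 1/(q - 26454)) = ((214 - 58*0 + 0*214) - 10102)/(-8559 + 1/(-31760 - 26454)) = ((214 + 0 + 0) - 10102)/(-8559 + 1/(-58214)) = (214 - 10102)/(-8559 - 1/58214) = -9888/(-498253627/58214) = -9888*(-58214/498253627) = 575620032/498253627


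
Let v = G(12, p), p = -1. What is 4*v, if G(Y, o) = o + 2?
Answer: 4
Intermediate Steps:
G(Y, o) = 2 + o
v = 1 (v = 2 - 1 = 1)
4*v = 4*1 = 4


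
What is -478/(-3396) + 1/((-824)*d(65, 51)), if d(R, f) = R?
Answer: 6399571/45472440 ≈ 0.14074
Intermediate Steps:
-478/(-3396) + 1/((-824)*d(65, 51)) = -478/(-3396) + 1/(-824*65) = -478*(-1/3396) - 1/824*1/65 = 239/1698 - 1/53560 = 6399571/45472440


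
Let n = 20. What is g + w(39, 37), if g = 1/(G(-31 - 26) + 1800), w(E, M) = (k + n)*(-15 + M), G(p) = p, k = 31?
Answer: 1955647/1743 ≈ 1122.0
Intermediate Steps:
w(E, M) = -765 + 51*M (w(E, M) = (31 + 20)*(-15 + M) = 51*(-15 + M) = -765 + 51*M)
g = 1/1743 (g = 1/((-31 - 26) + 1800) = 1/(-57 + 1800) = 1/1743 ≈ 0.00057372)
g + w(39, 37) = 1/1743 + (-765 + 51*37) = 1/1743 + (-765 + 1887) = 1/1743 + 1122 = 1955647/1743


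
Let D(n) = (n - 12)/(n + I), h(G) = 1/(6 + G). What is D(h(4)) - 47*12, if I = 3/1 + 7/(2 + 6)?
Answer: -90152/159 ≈ -566.99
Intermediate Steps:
I = 31/8 (I = 3*1 + 7/8 = 3 + 7*(⅛) = 3 + 7/8 = 31/8 ≈ 3.8750)
D(n) = (-12 + n)/(31/8 + n) (D(n) = (n - 12)/(n + 31/8) = (-12 + n)/(31/8 + n))
D(h(4)) - 47*12 = 8*(-12 + 1/(6 + 4))/(31 + 8/(6 + 4)) - 47*12 = 8*(-12 + 1/10)/(31 + 8/10) - 564 = 8*(-12 + ⅒)/(31 + 8*(⅒)) - 564 = 8*(-119/10)/(31 + ⅘) - 564 = 8*(-119/10)/(159/5) - 564 = 8*(5/159)*(-119/10) - 564 = -476/159 - 564 = -90152/159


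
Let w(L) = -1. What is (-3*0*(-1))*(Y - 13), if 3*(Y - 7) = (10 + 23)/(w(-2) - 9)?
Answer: 0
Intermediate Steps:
Y = 59/10 (Y = 7 + ((10 + 23)/(-1 - 9))/3 = 7 + (33/(-10))/3 = 7 + (33*(-⅒))/3 = 7 + (⅓)*(-33/10) = 7 - 11/10 = 59/10 ≈ 5.9000)
(-3*0*(-1))*(Y - 13) = (-3*0*(-1))*(59/10 - 13) = (0*(-1))*(-71/10) = 0*(-71/10) = 0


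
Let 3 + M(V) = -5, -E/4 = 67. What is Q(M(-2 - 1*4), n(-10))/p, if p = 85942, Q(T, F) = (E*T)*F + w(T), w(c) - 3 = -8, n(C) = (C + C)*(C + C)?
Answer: 857595/85942 ≈ 9.9788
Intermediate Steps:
E = -268 (E = -4*67 = -268)
n(C) = 4*C² (n(C) = (2*C)*(2*C) = 4*C²)
M(V) = -8 (M(V) = -3 - 5 = -8)
w(c) = -5 (w(c) = 3 - 8 = -5)
Q(T, F) = -5 - 268*F*T (Q(T, F) = (-268*T)*F - 5 = -268*F*T - 5 = -5 - 268*F*T)
Q(M(-2 - 1*4), n(-10))/p = (-5 - 268*4*(-10)²*(-8))/85942 = (-5 - 268*4*100*(-8))*(1/85942) = (-5 - 268*400*(-8))*(1/85942) = (-5 + 857600)*(1/85942) = 857595*(1/85942) = 857595/85942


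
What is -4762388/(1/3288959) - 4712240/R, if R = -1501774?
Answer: -11761367501667963484/750887 ≈ -1.5663e+13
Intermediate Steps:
-4762388/(1/3288959) - 4712240/R = -4762388/(1/3288959) - 4712240/(-1501774) = -4762388/1/3288959 - 4712240*(-1/1501774) = -4762388*3288959 + 2356120/750887 = -15663298874092 + 2356120/750887 = -11761367501667963484/750887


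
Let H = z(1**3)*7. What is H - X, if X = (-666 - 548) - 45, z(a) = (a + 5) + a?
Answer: 1308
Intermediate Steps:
z(a) = 5 + 2*a (z(a) = (5 + a) + a = 5 + 2*a)
X = -1259 (X = -1214 - 45 = -1259)
H = 49 (H = (5 + 2*1**3)*7 = (5 + 2*1)*7 = (5 + 2)*7 = 7*7 = 49)
H - X = 49 - 1*(-1259) = 49 + 1259 = 1308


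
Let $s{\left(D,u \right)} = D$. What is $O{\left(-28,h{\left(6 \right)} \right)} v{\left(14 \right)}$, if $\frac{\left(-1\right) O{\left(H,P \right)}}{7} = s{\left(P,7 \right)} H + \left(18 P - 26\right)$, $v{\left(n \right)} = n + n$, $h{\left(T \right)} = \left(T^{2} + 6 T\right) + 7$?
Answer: $159936$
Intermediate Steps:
$h{\left(T \right)} = 7 + T^{2} + 6 T$
$v{\left(n \right)} = 2 n$
$O{\left(H,P \right)} = 182 - 126 P - 7 H P$ ($O{\left(H,P \right)} = - 7 \left(P H + \left(18 P - 26\right)\right) = - 7 \left(H P + \left(-26 + 18 P\right)\right) = - 7 \left(-26 + 18 P + H P\right) = 182 - 126 P - 7 H P$)
$O{\left(-28,h{\left(6 \right)} \right)} v{\left(14 \right)} = \left(182 - 126 \left(7 + 6^{2} + 6 \cdot 6\right) - - 196 \left(7 + 6^{2} + 6 \cdot 6\right)\right) 2 \cdot 14 = \left(182 - 126 \left(7 + 36 + 36\right) - - 196 \left(7 + 36 + 36\right)\right) 28 = \left(182 - 9954 - \left(-196\right) 79\right) 28 = \left(182 - 9954 + 15484\right) 28 = 5712 \cdot 28 = 159936$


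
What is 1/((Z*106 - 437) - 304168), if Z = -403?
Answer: -1/347323 ≈ -2.8792e-6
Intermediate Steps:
1/((Z*106 - 437) - 304168) = 1/((-403*106 - 437) - 304168) = 1/((-42718 - 437) - 304168) = 1/(-43155 - 304168) = 1/(-347323) = -1/347323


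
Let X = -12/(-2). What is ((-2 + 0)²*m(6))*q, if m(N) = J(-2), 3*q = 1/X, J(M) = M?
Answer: -4/9 ≈ -0.44444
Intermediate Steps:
X = 6 (X = -12*(-½) = 6)
q = 1/18 (q = (⅓)/6 = (⅓)*(⅙) = 1/18 ≈ 0.055556)
m(N) = -2
((-2 + 0)²*m(6))*q = ((-2 + 0)²*(-2))*(1/18) = ((-2)²*(-2))*(1/18) = (4*(-2))*(1/18) = -8*1/18 = -4/9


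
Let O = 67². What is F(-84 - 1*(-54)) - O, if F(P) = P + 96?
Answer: -4423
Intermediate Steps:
O = 4489
F(P) = 96 + P
F(-84 - 1*(-54)) - O = (96 + (-84 - 1*(-54))) - 1*4489 = (96 + (-84 + 54)) - 4489 = (96 - 30) - 4489 = 66 - 4489 = -4423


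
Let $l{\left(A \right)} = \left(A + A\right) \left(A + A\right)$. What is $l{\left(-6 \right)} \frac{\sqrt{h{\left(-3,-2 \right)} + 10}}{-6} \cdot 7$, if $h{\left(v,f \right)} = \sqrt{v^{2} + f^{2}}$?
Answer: $- 168 \sqrt{10 + \sqrt{13}} \approx -619.68$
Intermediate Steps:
$h{\left(v,f \right)} = \sqrt{f^{2} + v^{2}}$
$l{\left(A \right)} = 4 A^{2}$ ($l{\left(A \right)} = 2 A 2 A = 4 A^{2}$)
$l{\left(-6 \right)} \frac{\sqrt{h{\left(-3,-2 \right)} + 10}}{-6} \cdot 7 = 4 \left(-6\right)^{2} \frac{\sqrt{\sqrt{\left(-2\right)^{2} + \left(-3\right)^{2}} + 10}}{-6} \cdot 7 = 4 \cdot 36 \sqrt{\sqrt{4 + 9} + 10} \left(- \frac{1}{6}\right) 7 = 144 \sqrt{\sqrt{13} + 10} \left(- \frac{1}{6}\right) 7 = 144 \sqrt{10 + \sqrt{13}} \left(- \frac{1}{6}\right) 7 = 144 \left(- \frac{\sqrt{10 + \sqrt{13}}}{6}\right) 7 = - 24 \sqrt{10 + \sqrt{13}} \cdot 7 = - 168 \sqrt{10 + \sqrt{13}}$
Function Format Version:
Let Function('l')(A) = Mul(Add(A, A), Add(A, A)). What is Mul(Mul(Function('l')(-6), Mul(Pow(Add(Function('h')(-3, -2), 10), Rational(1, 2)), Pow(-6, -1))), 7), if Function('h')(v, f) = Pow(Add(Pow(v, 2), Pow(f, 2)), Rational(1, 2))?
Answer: Mul(-168, Pow(Add(10, Pow(13, Rational(1, 2))), Rational(1, 2))) ≈ -619.68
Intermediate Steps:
Function('h')(v, f) = Pow(Add(Pow(f, 2), Pow(v, 2)), Rational(1, 2))
Function('l')(A) = Mul(4, Pow(A, 2)) (Function('l')(A) = Mul(Mul(2, A), Mul(2, A)) = Mul(4, Pow(A, 2)))
Mul(Mul(Function('l')(-6), Mul(Pow(Add(Function('h')(-3, -2), 10), Rational(1, 2)), Pow(-6, -1))), 7) = Mul(Mul(Mul(4, Pow(-6, 2)), Mul(Pow(Add(Pow(Add(Pow(-2, 2), Pow(-3, 2)), Rational(1, 2)), 10), Rational(1, 2)), Pow(-6, -1))), 7) = Mul(Mul(Mul(4, 36), Mul(Pow(Add(Pow(Add(4, 9), Rational(1, 2)), 10), Rational(1, 2)), Rational(-1, 6))), 7) = Mul(Mul(144, Mul(Pow(Add(Pow(13, Rational(1, 2)), 10), Rational(1, 2)), Rational(-1, 6))), 7) = Mul(Mul(144, Mul(Pow(Add(10, Pow(13, Rational(1, 2))), Rational(1, 2)), Rational(-1, 6))), 7) = Mul(Mul(144, Mul(Rational(-1, 6), Pow(Add(10, Pow(13, Rational(1, 2))), Rational(1, 2)))), 7) = Mul(Mul(-24, Pow(Add(10, Pow(13, Rational(1, 2))), Rational(1, 2))), 7) = Mul(-168, Pow(Add(10, Pow(13, Rational(1, 2))), Rational(1, 2)))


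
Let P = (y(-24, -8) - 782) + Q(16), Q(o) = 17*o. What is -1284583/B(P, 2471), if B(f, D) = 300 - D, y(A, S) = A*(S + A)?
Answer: 1284583/2171 ≈ 591.70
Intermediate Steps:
y(A, S) = A*(A + S)
P = 258 (P = (-24*(-24 - 8) - 782) + 17*16 = (-24*(-32) - 782) + 272 = (768 - 782) + 272 = -14 + 272 = 258)
-1284583/B(P, 2471) = -1284583/(300 - 1*2471) = -1284583/(300 - 2471) = -1284583/(-2171) = -1284583*(-1/2171) = 1284583/2171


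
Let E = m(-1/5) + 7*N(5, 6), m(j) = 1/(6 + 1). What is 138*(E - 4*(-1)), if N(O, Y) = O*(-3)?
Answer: -97428/7 ≈ -13918.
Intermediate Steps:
m(j) = 1/7
N(O, Y) = -3*O
E = -734/7 (E = 1/7 + 7*(-3*5) = 1/7 + 7*(-15) = 1/7 - 105 = -734/7 ≈ -104.86)
138*(E - 4*(-1)) = 138*(-734/7 - 4*(-1)) = 138*(-734/7 + 4) = 138*(-706/7) = -97428/7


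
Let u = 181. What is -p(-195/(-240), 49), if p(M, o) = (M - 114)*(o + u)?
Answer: 208265/8 ≈ 26033.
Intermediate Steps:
p(M, o) = (-114 + M)*(181 + o) (p(M, o) = (M - 114)*(o + 181) = (-114 + M)*(181 + o))
-p(-195/(-240), 49) = -(-20634 - 114*49 + 181*(-195/(-240)) - 195/(-240)*49) = -(-20634 - 5586 + 181*(-195*(-1/240)) - 195*(-1/240)*49) = -(-20634 - 5586 + 181*(13/16) + (13/16)*49) = -(-20634 - 5586 + 2353/16 + 637/16) = -1*(-208265/8) = 208265/8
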